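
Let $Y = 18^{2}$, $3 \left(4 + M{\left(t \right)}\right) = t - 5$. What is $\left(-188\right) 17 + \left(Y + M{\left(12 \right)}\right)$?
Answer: $- \frac{8621}{3} \approx -2873.7$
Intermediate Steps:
$M{\left(t \right)} = - \frac{17}{3} + \frac{t}{3}$ ($M{\left(t \right)} = -4 + \frac{t - 5}{3} = -4 + \frac{-5 + t}{3} = -4 + \left(- \frac{5}{3} + \frac{t}{3}\right) = - \frac{17}{3} + \frac{t}{3}$)
$Y = 324$
$\left(-188\right) 17 + \left(Y + M{\left(12 \right)}\right) = \left(-188\right) 17 + \left(324 + \left(- \frac{17}{3} + \frac{1}{3} \cdot 12\right)\right) = -3196 + \left(324 + \left(- \frac{17}{3} + 4\right)\right) = -3196 + \left(324 - \frac{5}{3}\right) = -3196 + \frac{967}{3} = - \frac{8621}{3}$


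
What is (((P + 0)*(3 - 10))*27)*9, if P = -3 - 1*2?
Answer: 8505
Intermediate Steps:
P = -5 (P = -3 - 2 = -5)
(((P + 0)*(3 - 10))*27)*9 = (((-5 + 0)*(3 - 10))*27)*9 = (-5*(-7)*27)*9 = (35*27)*9 = 945*9 = 8505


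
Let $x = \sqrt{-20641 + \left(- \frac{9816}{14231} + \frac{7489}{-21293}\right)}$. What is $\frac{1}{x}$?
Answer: $- \frac{i \sqrt{6622006881733278}}{11691524310} \approx - 0.0069602 i$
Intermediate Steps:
$x = \frac{5 i \sqrt{6622006881733278}}{2831969}$ ($x = \sqrt{-20641 + \left(\left(-9816\right) \frac{1}{14231} + 7489 \left(- \frac{1}{21293}\right)\right)} = \sqrt{-20641 - \frac{2949421}{2831969}} = \sqrt{- \frac{58457621550}{2831969}} = \frac{5 i \sqrt{6622006881733278}}{2831969} \approx 143.67 i$)
$\frac{1}{x} = \frac{1}{\frac{5}{2831969} i \sqrt{6622006881733278}} = - \frac{i \sqrt{6622006881733278}}{11691524310}$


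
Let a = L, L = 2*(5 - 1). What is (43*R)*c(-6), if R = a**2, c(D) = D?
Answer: -16512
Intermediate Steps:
L = 8 (L = 2*4 = 8)
a = 8
R = 64 (R = 8**2 = 64)
(43*R)*c(-6) = (43*64)*(-6) = 2752*(-6) = -16512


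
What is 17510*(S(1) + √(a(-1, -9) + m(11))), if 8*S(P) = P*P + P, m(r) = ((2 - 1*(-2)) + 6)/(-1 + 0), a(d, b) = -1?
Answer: 8755/2 + 17510*I*√11 ≈ 4377.5 + 58074.0*I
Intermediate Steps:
m(r) = -10 (m(r) = ((2 + 2) + 6)/(-1) = (4 + 6)*(-1) = 10*(-1) = -10)
S(P) = P/8 + P²/8 (S(P) = (P*P + P)/8 = (P² + P)/8 = (P + P²)/8 = P/8 + P²/8)
17510*(S(1) + √(a(-1, -9) + m(11))) = 17510*((⅛)*1*(1 + 1) + √(-1 - 10)) = 17510*((⅛)*1*2 + √(-11)) = 17510*(¼ + I*√11) = 8755/2 + 17510*I*√11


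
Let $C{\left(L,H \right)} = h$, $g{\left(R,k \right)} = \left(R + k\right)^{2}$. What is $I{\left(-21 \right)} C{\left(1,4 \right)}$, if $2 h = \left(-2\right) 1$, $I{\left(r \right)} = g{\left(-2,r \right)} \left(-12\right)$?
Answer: $6348$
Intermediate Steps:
$I{\left(r \right)} = - 12 \left(-2 + r\right)^{2}$ ($I{\left(r \right)} = \left(-2 + r\right)^{2} \left(-12\right) = - 12 \left(-2 + r\right)^{2}$)
$h = -1$ ($h = \frac{\left(-2\right) 1}{2} = \frac{1}{2} \left(-2\right) = -1$)
$C{\left(L,H \right)} = -1$
$I{\left(-21 \right)} C{\left(1,4 \right)} = - 12 \left(-2 - 21\right)^{2} \left(-1\right) = - 12 \left(-23\right)^{2} \left(-1\right) = \left(-12\right) 529 \left(-1\right) = \left(-6348\right) \left(-1\right) = 6348$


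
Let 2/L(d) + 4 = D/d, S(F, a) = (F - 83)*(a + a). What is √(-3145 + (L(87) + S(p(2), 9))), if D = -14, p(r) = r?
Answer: I*√150814630/181 ≈ 67.849*I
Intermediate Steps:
S(F, a) = 2*a*(-83 + F) (S(F, a) = (-83 + F)*(2*a) = 2*a*(-83 + F))
L(d) = 2/(-4 - 14/d)
√(-3145 + (L(87) + S(p(2), 9))) = √(-3145 + (-1*87/(7 + 2*87) + 2*9*(-83 + 2))) = √(-3145 + (-1*87/(7 + 174) + 2*9*(-81))) = √(-3145 + (-1*87/181 - 1458)) = √(-3145 + (-1*87*1/181 - 1458)) = √(-3145 + (-87/181 - 1458)) = √(-3145 - 263985/181) = √(-833230/181) = I*√150814630/181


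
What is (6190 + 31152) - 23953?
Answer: 13389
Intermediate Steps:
(6190 + 31152) - 23953 = 37342 - 23953 = 13389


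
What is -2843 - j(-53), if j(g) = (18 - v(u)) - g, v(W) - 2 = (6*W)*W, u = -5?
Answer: -2762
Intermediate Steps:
v(W) = 2 + 6*W² (v(W) = 2 + (6*W)*W = 2 + 6*W²)
j(g) = -134 - g (j(g) = (18 - (2 + 6*(-5)²)) - g = (18 - (2 + 6*25)) - g = (18 - (2 + 150)) - g = (18 - 1*152) - g = (18 - 152) - g = -134 - g)
-2843 - j(-53) = -2843 - (-134 - 1*(-53)) = -2843 - (-134 + 53) = -2843 - 1*(-81) = -2843 + 81 = -2762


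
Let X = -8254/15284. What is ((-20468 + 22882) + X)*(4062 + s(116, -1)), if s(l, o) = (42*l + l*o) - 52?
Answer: 80838566163/3821 ≈ 2.1156e+7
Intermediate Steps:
X = -4127/7642 (X = -8254*1/15284 = -4127/7642 ≈ -0.54004)
s(l, o) = -52 + 42*l + l*o
((-20468 + 22882) + X)*(4062 + s(116, -1)) = ((-20468 + 22882) - 4127/7642)*(4062 + (-52 + 42*116 + 116*(-1))) = (2414 - 4127/7642)*(4062 + (-52 + 4872 - 116)) = 18443661*(4062 + 4704)/7642 = (18443661/7642)*8766 = 80838566163/3821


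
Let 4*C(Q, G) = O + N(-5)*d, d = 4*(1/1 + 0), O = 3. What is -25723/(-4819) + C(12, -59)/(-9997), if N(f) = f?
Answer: 1028693247/192702172 ≈ 5.3383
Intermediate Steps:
d = 4 (d = 4*(1 + 0) = 4*1 = 4)
C(Q, G) = -17/4 (C(Q, G) = (3 - 5*4)/4 = (3 - 20)/4 = (¼)*(-17) = -17/4)
-25723/(-4819) + C(12, -59)/(-9997) = -25723/(-4819) - 17/4/(-9997) = -25723*(-1/4819) - 17/4*(-1/9997) = 25723/4819 + 17/39988 = 1028693247/192702172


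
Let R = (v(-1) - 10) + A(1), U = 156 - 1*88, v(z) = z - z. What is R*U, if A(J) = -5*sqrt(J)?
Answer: -1020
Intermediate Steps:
v(z) = 0
U = 68 (U = 156 - 88 = 68)
R = -15 (R = (0 - 10) - 5*sqrt(1) = -10 - 5*1 = -10 - 5 = -15)
R*U = -15*68 = -1020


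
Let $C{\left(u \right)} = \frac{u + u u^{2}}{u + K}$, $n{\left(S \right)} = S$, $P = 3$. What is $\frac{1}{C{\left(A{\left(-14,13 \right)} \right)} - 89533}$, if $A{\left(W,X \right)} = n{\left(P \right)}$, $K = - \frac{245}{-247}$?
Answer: $- \frac{493}{44136064} \approx -1.117 \cdot 10^{-5}$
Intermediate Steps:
$K = \frac{245}{247}$ ($K = \left(-245\right) \left(- \frac{1}{247}\right) = \frac{245}{247} \approx 0.9919$)
$A{\left(W,X \right)} = 3$
$C{\left(u \right)} = \frac{u + u^{3}}{\frac{245}{247} + u}$ ($C{\left(u \right)} = \frac{u + u u^{2}}{u + \frac{245}{247}} = \frac{u + u^{3}}{\frac{245}{247} + u}$)
$\frac{1}{C{\left(A{\left(-14,13 \right)} \right)} - 89533} = \frac{1}{247 \cdot 3 \frac{1}{245 + 247 \cdot 3} \left(1 + 3^{2}\right) - 89533} = \frac{1}{247 \cdot 3 \frac{1}{245 + 741} \left(1 + 9\right) - 89533} = \frac{1}{247 \cdot 3 \cdot \frac{1}{986} \cdot 10 - 89533} = \frac{1}{\frac{3705}{493} - 89533} = \frac{1}{- \frac{44136064}{493}} = - \frac{493}{44136064}$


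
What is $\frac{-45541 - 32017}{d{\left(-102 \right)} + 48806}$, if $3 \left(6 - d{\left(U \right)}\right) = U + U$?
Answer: $- \frac{2983}{1880} \approx -1.5867$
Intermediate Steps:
$d{\left(U \right)} = 6 - \frac{2 U}{3}$ ($d{\left(U \right)} = 6 - \frac{U + U}{3} = 6 - \frac{2 U}{3}$)
$\frac{-45541 - 32017}{d{\left(-102 \right)} + 48806} = \frac{-45541 - 32017}{\left(6 - -68\right) + 48806} = - \frac{77558}{\left(6 + 68\right) + 48806} = - \frac{77558}{74 + 48806} = - \frac{77558}{48880} = \left(-77558\right) \frac{1}{48880} = - \frac{2983}{1880}$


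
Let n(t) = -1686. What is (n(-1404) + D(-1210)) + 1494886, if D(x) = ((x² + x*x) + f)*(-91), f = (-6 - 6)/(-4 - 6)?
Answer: -1324865546/5 ≈ -2.6497e+8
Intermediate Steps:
f = 6/5 (f = -12/(-10) = -12*(-⅒) = 6/5 ≈ 1.2000)
D(x) = -546/5 - 182*x² (D(x) = ((x² + x*x) + 6/5)*(-91) = ((x² + x²) + 6/5)*(-91) = (2*x² + 6/5)*(-91) = (6/5 + 2*x²)*(-91) = -546/5 - 182*x²)
(n(-1404) + D(-1210)) + 1494886 = (-1686 + (-546/5 - 182*(-1210)²)) + 1494886 = (-1686 + (-546/5 - 182*1464100)) + 1494886 = (-1686 + (-546/5 - 266466200)) + 1494886 = (-1686 - 1332331546/5) + 1494886 = -1332339976/5 + 1494886 = -1324865546/5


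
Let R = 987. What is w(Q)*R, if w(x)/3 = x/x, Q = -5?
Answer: 2961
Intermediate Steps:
w(x) = 3 (w(x) = 3*(x/x) = 3*1 = 3)
w(Q)*R = 3*987 = 2961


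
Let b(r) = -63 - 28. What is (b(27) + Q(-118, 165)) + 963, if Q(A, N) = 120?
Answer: 992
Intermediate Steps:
b(r) = -91
(b(27) + Q(-118, 165)) + 963 = (-91 + 120) + 963 = 29 + 963 = 992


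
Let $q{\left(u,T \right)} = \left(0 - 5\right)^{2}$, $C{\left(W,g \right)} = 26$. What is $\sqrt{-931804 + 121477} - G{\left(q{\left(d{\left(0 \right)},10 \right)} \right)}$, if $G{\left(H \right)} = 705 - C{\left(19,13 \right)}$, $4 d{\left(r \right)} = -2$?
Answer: $-679 + i \sqrt{810327} \approx -679.0 + 900.18 i$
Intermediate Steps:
$d{\left(r \right)} = - \frac{1}{2}$ ($d{\left(r \right)} = \frac{1}{4} \left(-2\right) = - \frac{1}{2}$)
$q{\left(u,T \right)} = 25$ ($q{\left(u,T \right)} = \left(-5\right)^{2} = 25$)
$G{\left(H \right)} = 679$ ($G{\left(H \right)} = 705 - 26 = 679$)
$\sqrt{-931804 + 121477} - G{\left(q{\left(d{\left(0 \right)},10 \right)} \right)} = \sqrt{-931804 + 121477} - 679 = \sqrt{-810327} - 679 = i \sqrt{810327} - 679 = -679 + i \sqrt{810327}$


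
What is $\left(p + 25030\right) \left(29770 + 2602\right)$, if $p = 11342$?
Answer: $1177434384$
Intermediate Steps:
$\left(p + 25030\right) \left(29770 + 2602\right) = \left(11342 + 25030\right) \left(29770 + 2602\right) = 36372 \cdot 32372 = 1177434384$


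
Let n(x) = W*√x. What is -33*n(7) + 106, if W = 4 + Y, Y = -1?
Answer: 106 - 99*√7 ≈ -155.93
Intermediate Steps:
W = 3 (W = 4 - 1 = 3)
n(x) = 3*√x
-33*n(7) + 106 = -99*√7 + 106 = 106 - 99*√7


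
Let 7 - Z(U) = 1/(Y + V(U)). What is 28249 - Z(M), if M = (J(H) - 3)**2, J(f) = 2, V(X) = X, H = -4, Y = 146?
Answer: 4151575/147 ≈ 28242.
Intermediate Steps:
M = 1 (M = (2 - 3)**2 = (-1)**2 = 1)
Z(U) = 7 - 1/(146 + U)
28249 - Z(M) = 28249 - (1021 + 7*1)/(146 + 1) = 28249 - (1021 + 7)/147 = 28249 - 1028/147 = 4151575/147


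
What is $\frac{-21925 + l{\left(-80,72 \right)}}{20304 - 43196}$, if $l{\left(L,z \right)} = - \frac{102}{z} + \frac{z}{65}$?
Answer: $\frac{17101741}{17855760} \approx 0.95777$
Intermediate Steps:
$l{\left(L,z \right)} = - \frac{102}{z} + \frac{z}{65}$ ($l{\left(L,z \right)} = - \frac{102}{z} + z \frac{1}{65} = - \frac{102}{z} + \frac{z}{65}$)
$\frac{-21925 + l{\left(-80,72 \right)}}{20304 - 43196} = \frac{-21925 + \left(- \frac{102}{72} + \frac{1}{65} \cdot 72\right)}{20304 - 43196} = \frac{-21925 + \left(\left(-102\right) \frac{1}{72} + \frac{72}{65}\right)}{-22892} = \left(-21925 + \left(- \frac{17}{12} + \frac{72}{65}\right)\right) \left(- \frac{1}{22892}\right) = \left(-21925 - \frac{241}{780}\right) \left(- \frac{1}{22892}\right) = \left(- \frac{17101741}{780}\right) \left(- \frac{1}{22892}\right) = \frac{17101741}{17855760}$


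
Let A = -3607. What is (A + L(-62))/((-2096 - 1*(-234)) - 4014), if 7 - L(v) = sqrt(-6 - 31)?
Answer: 900/1469 + I*sqrt(37)/5876 ≈ 0.61266 + 0.0010352*I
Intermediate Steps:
L(v) = 7 - I*sqrt(37) (L(v) = 7 - sqrt(-6 - 31) = 7 - sqrt(-37) = 7 - I*sqrt(37))
(A + L(-62))/((-2096 - 1*(-234)) - 4014) = (-3607 + (7 - I*sqrt(37)))/((-2096 - 1*(-234)) - 4014) = (-3600 - I*sqrt(37))/((-2096 + 234) - 4014) = (-3600 - I*sqrt(37))/(-1862 - 4014) = (-3600 - I*sqrt(37))/(-5876) = (-3600 - I*sqrt(37))*(-1/5876) = 900/1469 + I*sqrt(37)/5876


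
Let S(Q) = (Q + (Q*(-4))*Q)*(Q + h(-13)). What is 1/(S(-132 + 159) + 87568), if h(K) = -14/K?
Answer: 13/83899 ≈ 0.00015495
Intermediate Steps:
S(Q) = (14/13 + Q)*(Q - 4*Q**2) (S(Q) = (Q + (Q*(-4))*Q)*(Q - 14/(-13)) = (Q + (-4*Q)*Q)*(Q - 14*(-1/13)) = (Q - 4*Q**2)*(Q + 14/13) = (Q - 4*Q**2)*(14/13 + Q) = (14/13 + Q)*(Q - 4*Q**2))
1/(S(-132 + 159) + 87568) = 1/((-132 + 159)*(14 - 52*(-132 + 159)**2 - 43*(-132 + 159))/13 + 87568) = 1/((1/13)*27*(14 - 52*27**2 - 43*27) + 87568) = 1/((1/13)*27*(14 - 52*729 - 1161) + 87568) = 1/((1/13)*27*(14 - 37908 - 1161) + 87568) = 1/((1/13)*27*(-39055) + 87568) = 1/(-1054485/13 + 87568) = 1/(83899/13) = 13/83899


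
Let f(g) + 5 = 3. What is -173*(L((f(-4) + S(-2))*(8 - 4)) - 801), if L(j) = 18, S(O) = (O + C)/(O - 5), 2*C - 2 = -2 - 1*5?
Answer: 135459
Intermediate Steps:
C = -5/2 (C = 1 + (-2 - 1*5)/2 = 1 + (-2 - 5)/2 = 1 + (½)*(-7) = 1 - 7/2 = -5/2 ≈ -2.5000)
f(g) = -2 (f(g) = -5 + 3 = -2)
S(O) = (-5/2 + O)/(-5 + O) (S(O) = (O - 5/2)/(O - 5) = (-5/2 + O)/(-5 + O))
-173*(L((f(-4) + S(-2))*(8 - 4)) - 801) = -173*(18 - 801) = -173*(-783) = 135459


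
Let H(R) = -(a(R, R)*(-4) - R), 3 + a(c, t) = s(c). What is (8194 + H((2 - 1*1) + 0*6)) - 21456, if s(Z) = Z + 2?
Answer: -13261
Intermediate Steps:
s(Z) = 2 + Z
a(c, t) = -1 + c (a(c, t) = -3 + (2 + c) = -1 + c)
H(R) = -4 + 5*R (H(R) = -((-1 + R)*(-4) - R) = -((4 - 4*R) - R) = -(4 - 5*R) = -4 + 5*R)
(8194 + H((2 - 1*1) + 0*6)) - 21456 = (8194 + (-4 + 5*((2 - 1*1) + 0*6))) - 21456 = (8194 + (-4 + 5*((2 - 1) + 0))) - 21456 = (8194 + (-4 + 5*(1 + 0))) - 21456 = (8194 + (-4 + 5*1)) - 21456 = (8194 + (-4 + 5)) - 21456 = (8194 + 1) - 21456 = 8195 - 21456 = -13261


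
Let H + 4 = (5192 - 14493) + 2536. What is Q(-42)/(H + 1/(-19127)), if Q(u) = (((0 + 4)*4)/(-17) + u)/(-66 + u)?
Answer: -6981355/118854069552 ≈ -5.8739e-5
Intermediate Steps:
H = -6769 (H = -4 + ((5192 - 14493) + 2536) = -4 + (-9301 + 2536) = -4 - 6765 = -6769)
Q(u) = (-16/17 + u)/(-66 + u) (Q(u) = ((4*4)*(-1/17) + u)/(-66 + u) = (16*(-1/17) + u)/(-66 + u) = (-16/17 + u)/(-66 + u))
Q(-42)/(H + 1/(-19127)) = ((-16/17 - 42)/(-66 - 42))/(-6769 + 1/(-19127)) = (-730/17/(-108))/(-6769 - 1/19127) = (-1/108*(-730/17))/(-129470664/19127) = (365/918)*(-19127/129470664) = -6981355/118854069552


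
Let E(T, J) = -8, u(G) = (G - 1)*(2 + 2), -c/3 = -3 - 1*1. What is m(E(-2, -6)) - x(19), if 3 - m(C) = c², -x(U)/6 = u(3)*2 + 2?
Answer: -33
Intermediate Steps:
c = 12 (c = -3*(-3 - 1*1) = -3*(-3 - 1) = -3*(-4) = 12)
u(G) = -4 + 4*G (u(G) = (-1 + G)*4 = -4 + 4*G)
x(U) = -108 (x(U) = -6*((-4 + 4*3)*2 + 2) = -6*((-4 + 12)*2 + 2) = -6*(8*2 + 2) = -6*(16 + 2) = -6*18 = -108)
m(C) = -141 (m(C) = 3 - 1*12² = 3 - 1*144 = 3 - 144 = -141)
m(E(-2, -6)) - x(19) = -141 - 1*(-108) = -141 + 108 = -33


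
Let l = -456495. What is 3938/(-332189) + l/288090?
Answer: -925921915/580001994 ≈ -1.5964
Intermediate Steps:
3938/(-332189) + l/288090 = 3938/(-332189) - 456495/288090 = 3938*(-1/332189) - 456495*1/288090 = -358/30199 - 30433/19206 = -925921915/580001994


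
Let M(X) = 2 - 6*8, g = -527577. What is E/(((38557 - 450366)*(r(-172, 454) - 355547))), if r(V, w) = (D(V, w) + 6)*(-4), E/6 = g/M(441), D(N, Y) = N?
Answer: 1582731/3361312306981 ≈ 4.7087e-7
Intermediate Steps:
M(X) = -46 (M(X) = 2 - 48 = -46)
E = 1582731/23 (E = 6*(-527577/(-46)) = 6*(-527577*(-1/46)) = 6*(527577/46) = 1582731/23 ≈ 68814.)
r(V, w) = -24 - 4*V (r(V, w) = (V + 6)*(-4) = (6 + V)*(-4) = -24 - 4*V)
E/(((38557 - 450366)*(r(-172, 454) - 355547))) = 1582731/(23*(((38557 - 450366)*((-24 - 4*(-172)) - 355547)))) = 1582731/(23*((-411809*((-24 + 688) - 355547)))) = 1582731/(23*((-411809*(664 - 355547)))) = 1582731/(23*((-411809*(-354883)))) = (1582731/23)/146144013347 = (1582731/23)*(1/146144013347) = 1582731/3361312306981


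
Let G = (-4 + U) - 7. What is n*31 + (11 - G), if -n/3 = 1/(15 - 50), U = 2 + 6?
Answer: 583/35 ≈ 16.657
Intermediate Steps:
U = 8
G = -3 (G = (-4 + 8) - 7 = 4 - 7 = -3)
n = 3/35 (n = -3/(15 - 50) = -3/(-35) = -3*(-1/35) = 3/35 ≈ 0.085714)
n*31 + (11 - G) = (3/35)*31 + (11 - 1*(-3)) = 93/35 + (11 + 3) = 93/35 + 14 = 583/35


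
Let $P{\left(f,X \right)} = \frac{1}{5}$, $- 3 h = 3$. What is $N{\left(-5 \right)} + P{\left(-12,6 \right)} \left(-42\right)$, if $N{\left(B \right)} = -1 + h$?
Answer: $- \frac{52}{5} \approx -10.4$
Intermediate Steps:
$h = -1$ ($h = \left(- \frac{1}{3}\right) 3 = -1$)
$P{\left(f,X \right)} = \frac{1}{5}$
$N{\left(B \right)} = -2$ ($N{\left(B \right)} = -1 - 1 = -2$)
$N{\left(-5 \right)} + P{\left(-12,6 \right)} \left(-42\right) = -2 + \frac{1}{5} \left(-42\right) = -2 - \frac{42}{5} = - \frac{52}{5}$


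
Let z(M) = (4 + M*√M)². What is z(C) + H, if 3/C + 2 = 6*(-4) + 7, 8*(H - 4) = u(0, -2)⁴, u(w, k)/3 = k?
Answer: 1248311/6859 - 24*I*√57/361 ≈ 182.0 - 0.50193*I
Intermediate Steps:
u(w, k) = 3*k
H = 166 (H = 4 + (3*(-2))⁴/8 = 4 + (⅛)*(-6)⁴ = 4 + (⅛)*1296 = 4 + 162 = 166)
C = -3/19 (C = 3/(-2 + (6*(-4) + 7)) = 3/(-2 + (-24 + 7)) = 3/(-2 - 17) = 3/(-19) = 3*(-1/19) = -3/19 ≈ -0.15789)
z(M) = (4 + M^(3/2))²
z(C) + H = (4 + (-3/19)^(3/2))² + 166 = (4 - 3*I*√57/361)² + 166 = 166 + (4 - 3*I*√57/361)²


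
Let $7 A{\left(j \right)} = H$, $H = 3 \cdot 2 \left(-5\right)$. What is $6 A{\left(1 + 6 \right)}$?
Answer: $- \frac{180}{7} \approx -25.714$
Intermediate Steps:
$H = -30$ ($H = 6 \left(-5\right) = -30$)
$A{\left(j \right)} = - \frac{30}{7}$ ($A{\left(j \right)} = \frac{1}{7} \left(-30\right) = - \frac{30}{7}$)
$6 A{\left(1 + 6 \right)} = 6 \left(- \frac{30}{7}\right) = - \frac{180}{7}$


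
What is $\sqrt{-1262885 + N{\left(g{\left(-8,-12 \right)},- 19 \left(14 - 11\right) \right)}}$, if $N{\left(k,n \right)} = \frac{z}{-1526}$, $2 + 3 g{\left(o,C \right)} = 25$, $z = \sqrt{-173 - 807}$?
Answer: $\frac{\sqrt{-15004336685 - 109 i \sqrt{5}}}{109} \approx 9.1274 \cdot 10^{-6} - 1123.8 i$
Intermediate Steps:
$z = 14 i \sqrt{5}$ ($z = \sqrt{-980} = 14 i \sqrt{5} \approx 31.305 i$)
$g{\left(o,C \right)} = \frac{23}{3}$ ($g{\left(o,C \right)} = - \frac{2}{3} + \frac{1}{3} \cdot 25 = - \frac{2}{3} + \frac{25}{3} = \frac{23}{3}$)
$N{\left(k,n \right)} = - \frac{i \sqrt{5}}{109}$ ($N{\left(k,n \right)} = \frac{14 i \sqrt{5}}{-1526} = 14 i \sqrt{5} \left(- \frac{1}{1526}\right) = - \frac{i \sqrt{5}}{109}$)
$\sqrt{-1262885 + N{\left(g{\left(-8,-12 \right)},- 19 \left(14 - 11\right) \right)}} = \sqrt{-1262885 - \frac{i \sqrt{5}}{109}}$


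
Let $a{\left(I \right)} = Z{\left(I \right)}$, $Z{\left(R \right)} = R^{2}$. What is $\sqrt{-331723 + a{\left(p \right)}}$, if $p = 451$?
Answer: $3 i \sqrt{14258} \approx 358.22 i$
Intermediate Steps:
$a{\left(I \right)} = I^{2}$
$\sqrt{-331723 + a{\left(p \right)}} = \sqrt{-331723 + 451^{2}} = \sqrt{-331723 + 203401} = \sqrt{-128322} = 3 i \sqrt{14258}$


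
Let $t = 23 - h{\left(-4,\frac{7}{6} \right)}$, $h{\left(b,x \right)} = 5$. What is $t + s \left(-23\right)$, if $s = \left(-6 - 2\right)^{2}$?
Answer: $-1454$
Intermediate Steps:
$s = 64$ ($s = \left(-8\right)^{2} = 64$)
$t = 18$ ($t = 23 - 5 = 18$)
$t + s \left(-23\right) = 18 + 64 \left(-23\right) = 18 - 1472 = -1454$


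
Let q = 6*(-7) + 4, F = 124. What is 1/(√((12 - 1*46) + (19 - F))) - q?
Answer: 38 - I*√139/139 ≈ 38.0 - 0.084819*I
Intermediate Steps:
q = -38 (q = -42 + 4 = -38)
1/(√((12 - 1*46) + (19 - F))) - q = 1/(√((12 - 1*46) + (19 - 1*124))) - 1*(-38) = 1/(√((12 - 46) + (19 - 124))) + 38 = 1/(√(-34 - 105)) + 38 = 1/(√(-139)) + 38 = 1/(I*√139) + 38 = -I*√139/139 + 38 = 38 - I*√139/139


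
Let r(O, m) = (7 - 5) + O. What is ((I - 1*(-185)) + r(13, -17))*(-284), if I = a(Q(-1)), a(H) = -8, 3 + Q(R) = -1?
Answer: -54528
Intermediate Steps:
Q(R) = -4 (Q(R) = -3 - 1 = -4)
r(O, m) = 2 + O
I = -8
((I - 1*(-185)) + r(13, -17))*(-284) = ((-8 - 1*(-185)) + (2 + 13))*(-284) = ((-8 + 185) + 15)*(-284) = (177 + 15)*(-284) = 192*(-284) = -54528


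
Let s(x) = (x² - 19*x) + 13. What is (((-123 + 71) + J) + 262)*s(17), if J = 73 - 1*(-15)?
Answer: -6258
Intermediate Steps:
J = 88 (J = 73 + 15 = 88)
s(x) = 13 + x² - 19*x
(((-123 + 71) + J) + 262)*s(17) = (((-123 + 71) + 88) + 262)*(13 + 17² - 19*17) = ((-52 + 88) + 262)*(13 + 289 - 323) = (36 + 262)*(-21) = 298*(-21) = -6258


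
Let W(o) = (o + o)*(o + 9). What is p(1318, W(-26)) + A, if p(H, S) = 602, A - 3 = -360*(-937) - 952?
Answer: 336973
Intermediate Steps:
W(o) = 2*o*(9 + o) (W(o) = (2*o)*(9 + o) = 2*o*(9 + o))
A = 336371 (A = 3 + (-360*(-937) - 952) = 3 + (337320 - 952) = 3 + 336368 = 336371)
p(1318, W(-26)) + A = 602 + 336371 = 336973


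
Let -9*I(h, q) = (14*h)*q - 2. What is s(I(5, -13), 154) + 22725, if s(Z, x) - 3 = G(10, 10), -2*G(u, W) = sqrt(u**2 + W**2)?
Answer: 22728 - 5*sqrt(2) ≈ 22721.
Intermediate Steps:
G(u, W) = -sqrt(W**2 + u**2)/2 (G(u, W) = -sqrt(u**2 + W**2)/2 = -sqrt(W**2 + u**2)/2)
I(h, q) = 2/9 - 14*h*q/9 (I(h, q) = -((14*h)*q - 2)/9 = -(14*h*q - 2)/9 = -(-2 + 14*h*q)/9 = 2/9 - 14*h*q/9)
s(Z, x) = 3 - 5*sqrt(2) (s(Z, x) = 3 - sqrt(10**2 + 10**2)/2 = 3 - sqrt(100 + 100)/2 = 3 - 5*sqrt(2))
s(I(5, -13), 154) + 22725 = (3 - 5*sqrt(2)) + 22725 = 22728 - 5*sqrt(2)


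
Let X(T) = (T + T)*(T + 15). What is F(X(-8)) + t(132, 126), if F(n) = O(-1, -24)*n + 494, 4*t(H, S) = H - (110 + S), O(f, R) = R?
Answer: 3156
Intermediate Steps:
X(T) = 2*T*(15 + T) (X(T) = (2*T)*(15 + T) = 2*T*(15 + T))
t(H, S) = -55/2 - S/4 + H/4 (t(H, S) = (H - (110 + S))/4 = (H + (-110 - S))/4 = (-110 + H - S)/4 = -55/2 - S/4 + H/4)
F(n) = 494 - 24*n (F(n) = -24*n + 494 = 494 - 24*n)
F(X(-8)) + t(132, 126) = (494 - 48*(-8)*(15 - 8)) + (-55/2 - ¼*126 + (¼)*132) = (494 - 48*(-8)*7) + (-55/2 - 63/2 + 33) = (494 - 24*(-112)) - 26 = (494 + 2688) - 26 = 3182 - 26 = 3156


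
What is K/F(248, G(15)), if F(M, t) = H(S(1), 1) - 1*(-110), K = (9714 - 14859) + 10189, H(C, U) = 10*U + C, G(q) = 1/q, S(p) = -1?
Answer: 5044/119 ≈ 42.387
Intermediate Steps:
H(C, U) = C + 10*U
K = 5044 (K = -5145 + 10189 = 5044)
F(M, t) = 119 (F(M, t) = (-1 + 10*1) - 1*(-110) = (-1 + 10) + 110 = 9 + 110 = 119)
K/F(248, G(15)) = 5044/119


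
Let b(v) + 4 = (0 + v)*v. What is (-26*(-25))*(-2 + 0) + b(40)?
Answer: 296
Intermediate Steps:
b(v) = -4 + v² (b(v) = -4 + (0 + v)*v = -4 + v*v = -4 + v²)
(-26*(-25))*(-2 + 0) + b(40) = (-26*(-25))*(-2 + 0) + (-4 + 40²) = 650*(-2) + (-4 + 1600) = -1300 + 1596 = 296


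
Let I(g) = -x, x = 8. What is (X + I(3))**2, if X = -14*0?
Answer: 64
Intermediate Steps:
X = 0
I(g) = -8 (I(g) = -1*8 = -8)
(X + I(3))**2 = (0 - 8)**2 = (-8)**2 = 64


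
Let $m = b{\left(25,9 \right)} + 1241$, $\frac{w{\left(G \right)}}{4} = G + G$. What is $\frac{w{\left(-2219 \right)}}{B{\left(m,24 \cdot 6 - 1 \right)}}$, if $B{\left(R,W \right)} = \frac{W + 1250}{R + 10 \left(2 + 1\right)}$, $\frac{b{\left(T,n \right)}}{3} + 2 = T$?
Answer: $- \frac{3398240}{199} \approx -17077.0$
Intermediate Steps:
$w{\left(G \right)} = 8 G$ ($w{\left(G \right)} = 4 \left(G + G\right) = 4 \cdot 2 G = 8 G$)
$b{\left(T,n \right)} = -6 + 3 T$
$m = 1310$ ($m = \left(-6 + 3 \cdot 25\right) + 1241 = \left(-6 + 75\right) + 1241 = 69 + 1241 = 1310$)
$B{\left(R,W \right)} = \frac{1250 + W}{30 + R}$ ($B{\left(R,W \right)} = \frac{1250 + W}{R + 10 \cdot 3} = \frac{1250 + W}{R + 30} = \frac{1250 + W}{30 + R}$)
$\frac{w{\left(-2219 \right)}}{B{\left(m,24 \cdot 6 - 1 \right)}} = \frac{8 \left(-2219\right)}{\frac{1}{30 + 1310} \left(1250 + \left(24 \cdot 6 - 1\right)\right)} = - \frac{17752}{\frac{1}{1340} \left(1250 + \left(144 - 1\right)\right)} = - \frac{17752}{\frac{1}{1340} \left(1250 + 143\right)} = - \frac{17752}{\frac{1}{1340} \cdot 1393} = - \frac{17752}{\frac{1393}{1340}} = \left(-17752\right) \frac{1340}{1393} = - \frac{3398240}{199}$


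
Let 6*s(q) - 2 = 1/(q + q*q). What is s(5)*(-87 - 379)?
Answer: -14213/90 ≈ -157.92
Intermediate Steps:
s(q) = ⅓ + 1/(6*(q + q²)) (s(q) = ⅓ + 1/(6*(q + q*q)) = ⅓ + 1/(6*(q + q²)))
s(5)*(-87 - 379) = ((⅙)*(1 + 2*5 + 2*5²)/(5*(1 + 5)))*(-87 - 379) = ((⅙)*(⅕)*(1 + 10 + 2*25)/6)*(-466) = ((⅙)*(⅕)*(⅙)*(1 + 10 + 50))*(-466) = ((⅙)*(⅕)*(⅙)*61)*(-466) = (61/180)*(-466) = -14213/90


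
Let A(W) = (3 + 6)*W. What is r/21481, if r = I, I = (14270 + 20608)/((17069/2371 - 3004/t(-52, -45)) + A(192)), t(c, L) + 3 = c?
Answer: 1516088530/1671229812413 ≈ 0.00090717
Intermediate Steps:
t(c, L) = -3 + c
A(W) = 9*W
I = 1516088530/77800373 (I = (14270 + 20608)/((17069/2371 - 3004/(-3 - 52)) + 9*192) = 34878/((17069*(1/2371) - 3004/(-55)) + 1728) = 34878/((17069/2371 - 3004*(-1/55)) + 1728) = 34878/((17069/2371 + 3004/55) + 1728) = 34878/(8061279/130405 + 1728) = 34878/(233401119/130405) = 34878*(130405/233401119) = 1516088530/77800373 ≈ 19.487)
r = 1516088530/77800373 ≈ 19.487
r/21481 = (1516088530/77800373)/21481 = (1516088530/77800373)*(1/21481) = 1516088530/1671229812413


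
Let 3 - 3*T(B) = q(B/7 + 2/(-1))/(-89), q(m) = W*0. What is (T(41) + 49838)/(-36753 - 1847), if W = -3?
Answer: -49839/38600 ≈ -1.2912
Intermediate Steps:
q(m) = 0 (q(m) = -3*0 = 0)
T(B) = 1 (T(B) = 1 - 0/(-89) = 1 - 0*(-1)/89 = 1 - ⅓*0 = 1 + 0 = 1)
(T(41) + 49838)/(-36753 - 1847) = (1 + 49838)/(-36753 - 1847) = 49839/(-38600) = 49839*(-1/38600) = -49839/38600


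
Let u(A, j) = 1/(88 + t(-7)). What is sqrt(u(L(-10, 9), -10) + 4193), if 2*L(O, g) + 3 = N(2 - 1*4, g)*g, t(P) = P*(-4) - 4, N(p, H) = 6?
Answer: sqrt(3287319)/28 ≈ 64.753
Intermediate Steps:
t(P) = -4 - 4*P (t(P) = -4*P - 4 = -4 - 4*P)
L(O, g) = -3/2 + 3*g (L(O, g) = -3/2 + (6*g)/2 = -3/2 + 3*g)
u(A, j) = 1/112 (u(A, j) = 1/(88 + (-4 - 4*(-7))) = 1/(88 + (-4 + 28)) = 1/(88 + 24) = 1/112)
sqrt(u(L(-10, 9), -10) + 4193) = sqrt(1/112 + 4193) = sqrt(469617/112) = sqrt(3287319)/28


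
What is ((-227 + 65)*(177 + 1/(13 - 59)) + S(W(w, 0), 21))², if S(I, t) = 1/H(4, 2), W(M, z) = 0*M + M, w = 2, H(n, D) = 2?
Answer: 1739283554761/2116 ≈ 8.2197e+8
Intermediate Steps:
W(M, z) = M (W(M, z) = 0 + M = M)
S(I, t) = ½ (S(I, t) = 1/2 = ½)
((-227 + 65)*(177 + 1/(13 - 59)) + S(W(w, 0), 21))² = ((-227 + 65)*(177 + 1/(13 - 59)) + ½)² = (-162*(177 + 1/(-46)) + ½)² = (-162*(177 - 1/46) + ½)² = (-162*8141/46 + ½)² = (-659421/23 + ½)² = (-1318819/46)² = 1739283554761/2116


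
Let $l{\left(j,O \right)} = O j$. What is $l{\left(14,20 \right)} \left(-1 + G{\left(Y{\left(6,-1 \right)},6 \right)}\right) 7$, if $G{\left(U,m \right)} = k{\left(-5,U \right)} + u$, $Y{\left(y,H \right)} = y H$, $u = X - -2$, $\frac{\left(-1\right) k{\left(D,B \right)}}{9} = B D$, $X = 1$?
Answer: $-525280$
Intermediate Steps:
$k{\left(D,B \right)} = - 9 B D$
$u = 3$ ($u = 1 - -2 = 1 + 2 = 3$)
$Y{\left(y,H \right)} = H y$
$G{\left(U,m \right)} = 3 + 45 U$ ($G{\left(U,m \right)} = \left(-9\right) U \left(-5\right) + 3 = 45 U + 3 = 3 + 45 U$)
$l{\left(14,20 \right)} \left(-1 + G{\left(Y{\left(6,-1 \right)},6 \right)}\right) 7 = 20 \cdot 14 \left(-1 + \left(3 + 45 \left(\left(-1\right) 6\right)\right)\right) 7 = 280 \left(-1 + \left(3 + 45 \left(-6\right)\right)\right) 7 = 280 \left(-1 + \left(3 - 270\right)\right) 7 = 280 \left(-1 - 267\right) 7 = 280 \left(\left(-268\right) 7\right) = 280 \left(-1876\right) = -525280$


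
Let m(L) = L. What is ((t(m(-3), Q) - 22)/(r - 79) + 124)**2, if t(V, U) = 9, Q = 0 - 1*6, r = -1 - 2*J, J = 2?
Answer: 108764041/7056 ≈ 15414.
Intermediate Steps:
r = -5 (r = -1 - 2*2 = -1 - 4 = -5)
Q = -6 (Q = 0 - 6 = -6)
((t(m(-3), Q) - 22)/(r - 79) + 124)**2 = ((9 - 22)/(-5 - 79) + 124)**2 = (-13/(-84) + 124)**2 = (-13*(-1/84) + 124)**2 = (13/84 + 124)**2 = (10429/84)**2 = 108764041/7056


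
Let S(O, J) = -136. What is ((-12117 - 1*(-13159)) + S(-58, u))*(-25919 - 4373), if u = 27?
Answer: -27444552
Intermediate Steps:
((-12117 - 1*(-13159)) + S(-58, u))*(-25919 - 4373) = ((-12117 - 1*(-13159)) - 136)*(-25919 - 4373) = ((-12117 + 13159) - 136)*(-30292) = (1042 - 136)*(-30292) = 906*(-30292) = -27444552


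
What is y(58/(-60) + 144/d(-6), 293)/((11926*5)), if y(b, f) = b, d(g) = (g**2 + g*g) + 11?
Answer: 1913/148478700 ≈ 1.2884e-5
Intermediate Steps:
d(g) = 11 + 2*g**2 (d(g) = (g**2 + g**2) + 11 = 2*g**2 + 11 = 11 + 2*g**2)
y(58/(-60) + 144/d(-6), 293)/((11926*5)) = (58/(-60) + 144/(11 + 2*(-6)**2))/((11926*5)) = (58*(-1/60) + 144/(11 + 2*36))/59630 = (-29/30 + 144/(11 + 72))*(1/59630) = (-29/30 + 144/83)*(1/59630) = (1913/2490)*(1/59630) = 1913/148478700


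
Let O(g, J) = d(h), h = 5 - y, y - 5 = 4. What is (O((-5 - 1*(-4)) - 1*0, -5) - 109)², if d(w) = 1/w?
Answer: 190969/16 ≈ 11936.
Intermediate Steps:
y = 9 (y = 5 + 4 = 9)
h = -4 (h = 5 - 1*9 = 5 - 9 = -4)
d(w) = 1/w
O(g, J) = -¼ (O(g, J) = 1/(-4) = -¼)
(O((-5 - 1*(-4)) - 1*0, -5) - 109)² = (-¼ - 109)² = (-437/4)² = 190969/16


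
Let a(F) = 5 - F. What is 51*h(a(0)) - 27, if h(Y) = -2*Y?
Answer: -537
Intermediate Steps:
51*h(a(0)) - 27 = 51*(-2*(5 - 1*0)) - 27 = 51*(-2*(5 + 0)) - 27 = 51*(-2*5) - 27 = 51*(-10) - 27 = -510 - 27 = -537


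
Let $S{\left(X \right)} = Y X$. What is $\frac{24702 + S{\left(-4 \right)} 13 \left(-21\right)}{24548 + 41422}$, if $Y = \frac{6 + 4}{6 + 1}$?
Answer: $\frac{1459}{3665} \approx 0.39809$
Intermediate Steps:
$Y = \frac{10}{7} \approx 1.4286$
$S{\left(X \right)} = \frac{10 X}{7}$
$\frac{24702 + S{\left(-4 \right)} 13 \left(-21\right)}{24548 + 41422} = \frac{24702 + \frac{10}{7} \left(-4\right) 13 \left(-21\right)}{24548 + 41422} = \frac{24702 + \left(- \frac{40}{7}\right) 13 \left(-21\right)}{65970} = \left(24702 - -1560\right) \frac{1}{65970} = \left(24702 + 1560\right) \frac{1}{65970} = 26262 \cdot \frac{1}{65970} = \frac{1459}{3665}$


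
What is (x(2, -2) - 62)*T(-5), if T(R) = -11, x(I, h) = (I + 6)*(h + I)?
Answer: 682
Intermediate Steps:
x(I, h) = (6 + I)*(I + h)
(x(2, -2) - 62)*T(-5) = ((2² + 6*2 + 6*(-2) + 2*(-2)) - 62)*(-11) = ((4 + 12 - 12 - 4) - 62)*(-11) = (0 - 62)*(-11) = -62*(-11) = 682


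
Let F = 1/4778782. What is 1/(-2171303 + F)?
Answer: -4778782/10376183692945 ≈ -4.6055e-7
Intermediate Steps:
F = 1/4778782 ≈ 2.0926e-7
1/(-2171303 + F) = 1/(-2171303 + 1/4778782) = 1/(-10376183692945/4778782) = -4778782/10376183692945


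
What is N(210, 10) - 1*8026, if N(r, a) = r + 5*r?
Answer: -6766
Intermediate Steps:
N(r, a) = 6*r
N(210, 10) - 1*8026 = 6*210 - 1*8026 = 1260 - 8026 = -6766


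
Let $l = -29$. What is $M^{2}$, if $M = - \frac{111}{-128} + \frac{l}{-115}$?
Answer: $\frac{271491529}{216678400} \approx 1.253$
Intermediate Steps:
$M = \frac{16477}{14720}$ ($M = - \frac{111}{-128} - \frac{29}{-115} = \left(-111\right) \left(- \frac{1}{128}\right) - - \frac{29}{115} = \frac{111}{128} + \frac{29}{115} = \frac{16477}{14720} \approx 1.1194$)
$M^{2} = \left(\frac{16477}{14720}\right)^{2} = \frac{271491529}{216678400}$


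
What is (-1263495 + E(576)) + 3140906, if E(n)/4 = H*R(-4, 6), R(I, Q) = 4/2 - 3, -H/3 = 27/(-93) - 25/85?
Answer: 989391901/527 ≈ 1.8774e+6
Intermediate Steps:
H = 924/527 (H = -3*(27/(-93) - 25/85) = -3*(27*(-1/93) - 25*1/85) = -3*(-9/31 - 5/17) = -3*(-308/527) = 924/527 ≈ 1.7533)
R(I, Q) = -1 (R(I, Q) = (½)*4 - 3 = 2 - 3 = -1)
E(n) = -3696/527 (E(n) = 4*((924/527)*(-1)) = 4*(-924/527) = -3696/527)
(-1263495 + E(576)) + 3140906 = (-1263495 - 3696/527) + 3140906 = -665865561/527 + 3140906 = 989391901/527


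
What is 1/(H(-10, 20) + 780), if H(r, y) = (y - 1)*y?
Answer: 1/1160 ≈ 0.00086207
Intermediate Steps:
H(r, y) = y*(-1 + y) (H(r, y) = (-1 + y)*y = y*(-1 + y))
1/(H(-10, 20) + 780) = 1/(20*(-1 + 20) + 780) = 1/(20*19 + 780) = 1/(380 + 780) = 1/1160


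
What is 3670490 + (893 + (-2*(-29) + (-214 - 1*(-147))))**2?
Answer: 4451946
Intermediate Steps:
3670490 + (893 + (-2*(-29) + (-214 - 1*(-147))))**2 = 3670490 + (893 + (58 + (-214 + 147)))**2 = 3670490 + (893 + (58 - 67))**2 = 3670490 + (893 - 9)**2 = 3670490 + 884**2 = 3670490 + 781456 = 4451946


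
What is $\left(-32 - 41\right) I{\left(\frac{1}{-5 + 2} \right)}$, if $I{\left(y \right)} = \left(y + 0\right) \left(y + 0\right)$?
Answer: $- \frac{73}{9} \approx -8.1111$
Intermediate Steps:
$I{\left(y \right)} = y^{2}$ ($I{\left(y \right)} = y y = y^{2}$)
$\left(-32 - 41\right) I{\left(\frac{1}{-5 + 2} \right)} = \left(-32 - 41\right) \left(\frac{1}{-5 + 2}\right)^{2} = - 73 \left(\frac{1}{-3}\right)^{2} = - 73 \left(- \frac{1}{3}\right)^{2} = \left(-73\right) \frac{1}{9} = - \frac{73}{9}$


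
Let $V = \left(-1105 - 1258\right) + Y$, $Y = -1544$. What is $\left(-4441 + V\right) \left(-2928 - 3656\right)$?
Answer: $54963232$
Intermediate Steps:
$V = -3907$ ($V = \left(-1105 - 1258\right) - 1544 = -2363 - 1544 = -3907$)
$\left(-4441 + V\right) \left(-2928 - 3656\right) = \left(-4441 - 3907\right) \left(-2928 - 3656\right) = \left(-8348\right) \left(-6584\right) = 54963232$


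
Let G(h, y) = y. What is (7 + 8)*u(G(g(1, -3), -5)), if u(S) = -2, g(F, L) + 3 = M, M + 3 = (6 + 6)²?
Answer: -30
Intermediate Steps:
M = 141 (M = -3 + (6 + 6)² = -3 + 12² = -3 + 144 = 141)
g(F, L) = 138 (g(F, L) = -3 + 141 = 138)
(7 + 8)*u(G(g(1, -3), -5)) = (7 + 8)*(-2) = 15*(-2) = -30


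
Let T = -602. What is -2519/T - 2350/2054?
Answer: 1879663/618254 ≈ 3.0403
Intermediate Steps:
-2519/T - 2350/2054 = -2519/(-602) - 2350/2054 = -2519*(-1/602) - 2350*1/2054 = 2519/602 - 1175/1027 = 1879663/618254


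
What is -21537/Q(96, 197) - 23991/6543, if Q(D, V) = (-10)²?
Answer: -65711/300 ≈ -219.04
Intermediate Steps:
Q(D, V) = 100
-21537/Q(96, 197) - 23991/6543 = -21537/100 - 23991/6543 = -21537*1/100 - 23991*1/6543 = -21537/100 - 11/3 = -65711/300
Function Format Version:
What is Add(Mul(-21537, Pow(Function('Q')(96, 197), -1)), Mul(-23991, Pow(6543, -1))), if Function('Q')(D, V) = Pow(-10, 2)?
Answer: Rational(-65711, 300) ≈ -219.04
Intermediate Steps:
Function('Q')(D, V) = 100
Add(Mul(-21537, Pow(Function('Q')(96, 197), -1)), Mul(-23991, Pow(6543, -1))) = Add(Mul(-21537, Pow(100, -1)), Mul(-23991, Pow(6543, -1))) = Add(Mul(-21537, Rational(1, 100)), Mul(-23991, Rational(1, 6543))) = Add(Rational(-21537, 100), Rational(-11, 3)) = Rational(-65711, 300)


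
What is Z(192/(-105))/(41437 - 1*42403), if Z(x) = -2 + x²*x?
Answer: 173947/20708625 ≈ 0.0083997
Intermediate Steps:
Z(x) = -2 + x³
Z(192/(-105))/(41437 - 1*42403) = (-2 + (192/(-105))³)/(41437 - 1*42403) = (-2 + (192*(-1/105))³)/(41437 - 42403) = (-2 + (-64/35)³)/(-966) = (-2 - 262144/42875)*(-1/966) = -347894/42875*(-1/966) = 173947/20708625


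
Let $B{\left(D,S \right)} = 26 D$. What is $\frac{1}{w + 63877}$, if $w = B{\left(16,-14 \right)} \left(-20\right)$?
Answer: $\frac{1}{55557} \approx 1.8 \cdot 10^{-5}$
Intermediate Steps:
$w = -8320$ ($w = 26 \cdot 16 \left(-20\right) = 416 \left(-20\right) = -8320$)
$\frac{1}{w + 63877} = \frac{1}{-8320 + 63877} = \frac{1}{55557}$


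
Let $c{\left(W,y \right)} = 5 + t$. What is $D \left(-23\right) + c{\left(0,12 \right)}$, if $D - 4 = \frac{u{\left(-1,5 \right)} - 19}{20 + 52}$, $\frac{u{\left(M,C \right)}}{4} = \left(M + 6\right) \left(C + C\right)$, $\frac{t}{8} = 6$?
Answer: $- \frac{6971}{72} \approx -96.819$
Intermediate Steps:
$t = 48$ ($t = 8 \cdot 6 = 48$)
$u{\left(M,C \right)} = 8 C \left(6 + M\right)$ ($u{\left(M,C \right)} = 4 \left(M + 6\right) \left(C + C\right) = 4 \left(6 + M\right) 2 C = 4 \cdot 2 C \left(6 + M\right) = 8 C \left(6 + M\right)$)
$c{\left(W,y \right)} = 53$ ($c{\left(W,y \right)} = 5 + 48 = 53$)
$D = \frac{469}{72}$ ($D = 4 + \frac{8 \cdot 5 \left(6 - 1\right) - 19}{20 + 52} = 4 + \frac{8 \cdot 5 \cdot 5 - 19}{72} = 4 + \left(200 - 19\right) \frac{1}{72} = 4 + 181 \cdot \frac{1}{72} = 4 + \frac{181}{72} = \frac{469}{72} \approx 6.5139$)
$D \left(-23\right) + c{\left(0,12 \right)} = \frac{469}{72} \left(-23\right) + 53 = - \frac{10787}{72} + 53 = - \frac{6971}{72}$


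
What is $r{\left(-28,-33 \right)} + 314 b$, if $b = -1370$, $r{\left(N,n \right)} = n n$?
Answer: $-429091$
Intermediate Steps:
$r{\left(N,n \right)} = n^{2}$
$r{\left(-28,-33 \right)} + 314 b = \left(-33\right)^{2} + 314 \left(-1370\right) = 1089 - 430180 = -429091$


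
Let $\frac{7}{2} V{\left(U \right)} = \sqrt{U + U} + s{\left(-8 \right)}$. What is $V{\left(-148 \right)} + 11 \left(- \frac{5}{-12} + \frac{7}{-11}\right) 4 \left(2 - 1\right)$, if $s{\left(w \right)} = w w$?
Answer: $\frac{181}{21} + \frac{4 i \sqrt{74}}{7} \approx 8.619 + 4.9156 i$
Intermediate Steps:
$s{\left(w \right)} = w^{2}$
$V{\left(U \right)} = \frac{128}{7} + \frac{2 \sqrt{2} \sqrt{U}}{7}$ ($V{\left(U \right)} = \frac{2 \left(\sqrt{U + U} + \left(-8\right)^{2}\right)}{7} = \frac{2 \left(\sqrt{2 U} + 64\right)}{7} = \frac{2 \left(\sqrt{2} \sqrt{U} + 64\right)}{7} = \frac{2 \left(64 + \sqrt{2} \sqrt{U}\right)}{7} = \frac{128}{7} + \frac{2 \sqrt{2} \sqrt{U}}{7}$)
$V{\left(-148 \right)} + 11 \left(- \frac{5}{-12} + \frac{7}{-11}\right) 4 \left(2 - 1\right) = \left(\frac{128}{7} + \frac{2 \sqrt{2} \sqrt{-148}}{7}\right) + 11 \left(- \frac{5}{-12} + \frac{7}{-11}\right) 4 \left(2 - 1\right) = \left(\frac{128}{7} + \frac{2 \sqrt{2} \cdot 2 i \sqrt{37}}{7}\right) + 11 \left(\left(-5\right) \left(- \frac{1}{12}\right) + 7 \left(- \frac{1}{11}\right)\right) 4 \cdot 1 = \left(\frac{128}{7} + \frac{4 i \sqrt{74}}{7}\right) + 11 \left(\frac{5}{12} - \frac{7}{11}\right) 4 = \left(\frac{128}{7} + \frac{4 i \sqrt{74}}{7}\right) + 11 \left(- \frac{29}{132}\right) 4 = \left(\frac{128}{7} + \frac{4 i \sqrt{74}}{7}\right) - \frac{29}{3} = \frac{181}{21} + \frac{4 i \sqrt{74}}{7}$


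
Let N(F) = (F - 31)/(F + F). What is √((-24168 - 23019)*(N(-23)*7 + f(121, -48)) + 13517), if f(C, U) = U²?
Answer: 2*I*√14427560497/23 ≈ 10445.0*I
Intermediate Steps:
N(F) = (-31 + F)/(2*F) (N(F) = (-31 + F)/((2*F)) = (-31 + F)*(1/(2*F)) = (-31 + F)/(2*F))
√((-24168 - 23019)*(N(-23)*7 + f(121, -48)) + 13517) = √((-24168 - 23019)*(((½)*(-31 - 23)/(-23))*7 + (-48)²) + 13517) = √(-47187*(((½)*(-1/23)*(-54))*7 + 2304) + 13517) = √(-47187*((27/23)*7 + 2304) + 13517) = √(-47187*(189/23 + 2304) + 13517) = √(-47187*53181/23 + 13517) = √(-2509451847/23 + 13517) = √(-2509140956/23) = 2*I*√14427560497/23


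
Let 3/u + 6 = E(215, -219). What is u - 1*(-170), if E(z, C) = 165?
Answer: 9011/53 ≈ 170.02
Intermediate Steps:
u = 1/53 (u = 3/(-6 + 165) = 3/159 = 3*(1/159) = 1/53 ≈ 0.018868)
u - 1*(-170) = 1/53 - 1*(-170) = 1/53 + 170 = 9011/53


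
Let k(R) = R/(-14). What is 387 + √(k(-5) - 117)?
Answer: 387 + I*√22862/14 ≈ 387.0 + 10.8*I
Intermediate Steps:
k(R) = -R/14 (k(R) = R*(-1/14) = -R/14)
387 + √(k(-5) - 117) = 387 + √(-1/14*(-5) - 117) = 387 + √(5/14 - 117) = 387 + √(-1633/14) = 387 + I*√22862/14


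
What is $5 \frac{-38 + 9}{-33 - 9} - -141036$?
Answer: $\frac{5923657}{42} \approx 1.4104 \cdot 10^{5}$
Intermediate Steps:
$5 \frac{-38 + 9}{-33 - 9} - -141036 = 5 \left(- \frac{29}{-42}\right) + 141036 = 5 \left(\left(-29\right) \left(- \frac{1}{42}\right)\right) + 141036 = 5 \cdot \frac{29}{42} + 141036 = \frac{145}{42} + 141036 = \frac{5923657}{42}$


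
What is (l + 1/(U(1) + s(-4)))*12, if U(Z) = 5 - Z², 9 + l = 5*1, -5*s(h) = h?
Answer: -91/2 ≈ -45.500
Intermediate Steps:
s(h) = -h/5
l = -4 (l = -9 + 5*1 = -9 + 5 = -4)
(l + 1/(U(1) + s(-4)))*12 = (-4 + 1/((5 - 1*1²) - ⅕*(-4)))*12 = (-4 + 1/((5 - 1*1) + ⅘))*12 = (-4 + 1/((5 - 1) + ⅘))*12 = (-4 + 1/(4 + ⅘))*12 = (-4 + 1/(24/5))*12 = (-4 + 5/24)*12 = -91/24*12 = -91/2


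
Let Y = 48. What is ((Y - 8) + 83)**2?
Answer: 15129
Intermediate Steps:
((Y - 8) + 83)**2 = ((48 - 8) + 83)**2 = (40 + 83)**2 = 123**2 = 15129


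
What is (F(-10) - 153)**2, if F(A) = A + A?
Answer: 29929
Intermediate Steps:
F(A) = 2*A
(F(-10) - 153)**2 = (2*(-10) - 153)**2 = (-20 - 153)**2 = (-173)**2 = 29929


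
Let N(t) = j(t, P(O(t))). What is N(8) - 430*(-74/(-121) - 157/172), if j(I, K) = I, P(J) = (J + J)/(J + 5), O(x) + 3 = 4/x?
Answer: 33281/242 ≈ 137.52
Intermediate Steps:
O(x) = -3 + 4/x
P(J) = 2*J/(5 + J) (P(J) = (2*J)/(5 + J) = 2*J/(5 + J))
N(t) = t
N(8) - 430*(-74/(-121) - 157/172) = 8 - 430*(-74/(-121) - 157/172) = 8 - 430*(-74*(-1/121) - 157*1/172) = 8 - 430*(74/121 - 157/172) = 8 - 430*(-6269/20812) = 8 + 31345/242 = 33281/242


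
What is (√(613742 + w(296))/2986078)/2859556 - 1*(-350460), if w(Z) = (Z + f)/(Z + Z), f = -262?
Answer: 350460 + √13443406026/1263750874682464 ≈ 3.5046e+5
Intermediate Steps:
w(Z) = (-262 + Z)/(2*Z) (w(Z) = (Z - 262)/(Z + Z) = (-262 + Z)/((2*Z)) = (-262 + Z)*(1/(2*Z)) = (-262 + Z)/(2*Z))
(√(613742 + w(296))/2986078)/2859556 - 1*(-350460) = (√(613742 + (½)*(-262 + 296)/296)/2986078)/2859556 - 1*(-350460) = (√(613742 + (½)*(1/296)*34)*(1/2986078))*(1/2859556) + 350460 = (√(613742 + 17/296)*(1/2986078))*(1/2859556) + 350460 = (√(181667649/296)*(1/2986078))*(1/2859556) + 350460 = ((√13443406026/148)*(1/2986078))*(1/2859556) + 350460 = (√13443406026/441939544)*(1/2859556) + 350460 = √13443406026/1263750874682464 + 350460 = 350460 + √13443406026/1263750874682464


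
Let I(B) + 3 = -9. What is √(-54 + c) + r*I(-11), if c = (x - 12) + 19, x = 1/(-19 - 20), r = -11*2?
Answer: 264 + I*√71526/39 ≈ 264.0 + 6.8575*I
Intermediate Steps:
I(B) = -12 (I(B) = -3 - 9 = -12)
r = -22 (r = -11*2 = -22)
x = -1/39 (x = 1/(-39) = -1/39 ≈ -0.025641)
c = 272/39 (c = (-1/39 - 12) + 19 = -469/39 + 19 = 272/39 ≈ 6.9744)
√(-54 + c) + r*I(-11) = √(-54 + 272/39) - 22*(-12) = √(-1834/39) + 264 = I*√71526/39 + 264 = 264 + I*√71526/39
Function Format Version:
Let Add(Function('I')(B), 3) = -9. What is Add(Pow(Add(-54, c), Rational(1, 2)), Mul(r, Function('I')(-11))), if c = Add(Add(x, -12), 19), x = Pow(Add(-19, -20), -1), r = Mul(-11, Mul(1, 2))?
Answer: Add(264, Mul(Rational(1, 39), I, Pow(71526, Rational(1, 2)))) ≈ Add(264.00, Mul(6.8575, I))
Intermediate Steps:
Function('I')(B) = -12 (Function('I')(B) = Add(-3, -9) = -12)
r = -22 (r = Mul(-11, 2) = -22)
x = Rational(-1, 39) (x = Pow(-39, -1) = Rational(-1, 39) ≈ -0.025641)
c = Rational(272, 39) (c = Add(Add(Rational(-1, 39), -12), 19) = Add(Rational(-469, 39), 19) = Rational(272, 39) ≈ 6.9744)
Add(Pow(Add(-54, c), Rational(1, 2)), Mul(r, Function('I')(-11))) = Add(Pow(Add(-54, Rational(272, 39)), Rational(1, 2)), Mul(-22, -12)) = Add(Pow(Rational(-1834, 39), Rational(1, 2)), 264) = Add(Mul(Rational(1, 39), I, Pow(71526, Rational(1, 2))), 264) = Add(264, Mul(Rational(1, 39), I, Pow(71526, Rational(1, 2))))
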